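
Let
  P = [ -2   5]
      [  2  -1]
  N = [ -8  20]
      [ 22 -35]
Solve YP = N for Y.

Y = [[4, 0], [-6, 5]]

Since P sits to the right of Y, Y = NP⁻¹.
det P = -8; the adjugate gives P⁻¹ = [[1/8, 5/8], [1/4, 1/4]].
Y = NP⁻¹ = [[-8, 20], [22, -35]] · [[1/8, 5/8], [1/4, 1/4]] = [[4, 0], [-6, 5]].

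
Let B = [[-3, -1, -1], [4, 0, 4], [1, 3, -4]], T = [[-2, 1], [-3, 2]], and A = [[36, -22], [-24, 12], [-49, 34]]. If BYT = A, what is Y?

Y = [[1, 5], [1, -2], [2, -5]]

Y = B⁻¹AT⁻¹ (apply B⁻¹ on the left and T⁻¹ on the right).
det B = 4, so B⁻¹ = [[-3, -7/4, -1], [5, 13/4, 2], [3, 2, 1]].
T has determinant -1; T⁻¹ = [[-2, 1], [-3, 2]].
B⁻¹A = [[-17, 11], [4, -3], [11, -8]].
Y = (B⁻¹A)T⁻¹ = [[1, 5], [1, -2], [2, -5]].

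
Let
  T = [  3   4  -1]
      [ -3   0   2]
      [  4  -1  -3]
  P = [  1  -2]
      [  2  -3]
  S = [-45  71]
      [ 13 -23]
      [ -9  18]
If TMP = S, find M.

M = [[-5, -1], [1, -4], [-4, 0]]

Left-multiply by T⁻¹ and right-multiply by P⁻¹: M = T⁻¹SP⁻¹.
det T = -1; the adjugate gives T⁻¹ = [[-2, -13, -8], [1, 5, 3], [-3, -19, -12]].
det P = 1; the adjugate gives P⁻¹ = [[-3, 2], [-2, 1]].
T⁻¹S = [[-7, 13], [-7, 10], [-4, 8]].
M = (T⁻¹S)P⁻¹ = [[-5, -1], [1, -4], [-4, 0]].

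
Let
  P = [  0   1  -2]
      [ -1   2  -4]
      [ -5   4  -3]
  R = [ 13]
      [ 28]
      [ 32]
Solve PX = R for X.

Left-multiplying both sides by P⁻¹ gives X = P⁻¹R.
det P = 5, so P⁻¹ = [[2, -1, 0], [17/5, -2, 2/5], [6/5, -1, 1/5]].
X = P⁻¹R = [[2, -1, 0], [17/5, -2, 2/5], [6/5, -1, 1/5]] · [[13], [28], [32]] = [[-2], [1], [-6]].

X = [[-2], [1], [-6]]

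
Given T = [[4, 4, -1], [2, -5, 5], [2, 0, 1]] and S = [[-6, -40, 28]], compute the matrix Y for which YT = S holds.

Y = [[-5, 4, 3]]

T is on the right of Y, so right-multiply by T⁻¹: Y = ST⁻¹.
T has determinant 2; T⁻¹ = [[-5/2, -2, 15/2], [4, 3, -11], [5, 4, -14]].
Y = ST⁻¹ = [[-6, -40, 28]] · [[-5/2, -2, 15/2], [4, 3, -11], [5, 4, -14]] = [[-5, 4, 3]].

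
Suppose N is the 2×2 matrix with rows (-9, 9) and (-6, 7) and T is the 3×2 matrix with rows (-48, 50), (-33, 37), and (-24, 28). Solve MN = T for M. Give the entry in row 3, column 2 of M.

N is on the right of M, so right-multiply by N⁻¹: M = TN⁻¹.
det N = -9; the adjugate gives N⁻¹ = [[-7/9, 1], [-2/3, 1]].
M = TN⁻¹ = [[-48, 50], [-33, 37], [-24, 28]] · [[-7/9, 1], [-2/3, 1]] = [[4, 2], [1, 4], [0, 4]].

4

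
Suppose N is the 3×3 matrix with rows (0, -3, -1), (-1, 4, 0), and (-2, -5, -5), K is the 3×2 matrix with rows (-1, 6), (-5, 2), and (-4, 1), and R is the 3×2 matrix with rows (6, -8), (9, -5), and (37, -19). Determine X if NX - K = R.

NX = R + K = [[5, -2], [4, -3], [33, -18]].
Left-multiplying both sides by N⁻¹ gives X = N⁻¹(R + K).
det N = 2, so N⁻¹ = [[-10, -5, 2], [-5/2, -1, 1/2], [13/2, 3, -3/2]].
X = N⁻¹(R + K) = [[-4, -1], [0, -1], [-5, 5]].

X = [[-4, -1], [0, -1], [-5, 5]]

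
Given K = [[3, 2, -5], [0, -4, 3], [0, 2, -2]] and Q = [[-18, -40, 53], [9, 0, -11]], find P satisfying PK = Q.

P = [[-6, 5, -4], [3, 2, 1]]

Right-multiplying both sides by K⁻¹ gives P = QK⁻¹.
det K = 6, so K⁻¹ = [[1/3, -1, -7/3], [0, -1, -3/2], [0, -1, -2]].
P = QK⁻¹ = [[-18, -40, 53], [9, 0, -11]] · [[1/3, -1, -7/3], [0, -1, -3/2], [0, -1, -2]] = [[-6, 5, -4], [3, 2, 1]].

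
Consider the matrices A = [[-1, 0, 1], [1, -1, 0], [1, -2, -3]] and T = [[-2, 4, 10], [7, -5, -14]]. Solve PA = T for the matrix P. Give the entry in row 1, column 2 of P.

Since A sits to the right of P, P = TA⁻¹.
det A = -4; the adjugate gives A⁻¹ = [[-3/4, 1/2, -1/4], [-3/4, -1/2, -1/4], [1/4, 1/2, -1/4]].
P = TA⁻¹ = [[-2, 4, 10], [7, -5, -14]] · [[-3/4, 1/2, -1/4], [-3/4, -1/2, -1/4], [1/4, 1/2, -1/4]] = [[1, 2, -3], [-5, -1, 3]].

2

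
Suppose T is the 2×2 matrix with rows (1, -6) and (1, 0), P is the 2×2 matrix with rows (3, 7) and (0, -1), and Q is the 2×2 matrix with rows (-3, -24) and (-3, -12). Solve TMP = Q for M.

M = [[-1, 5], [0, -2]]

Isolating M: multiply by T⁻¹ from the left and P⁻¹ from the right, so M = T⁻¹QP⁻¹.
T has determinant 6; T⁻¹ = [[0, 1], [-1/6, 1/6]].
det P = -3; the adjugate gives P⁻¹ = [[1/3, 7/3], [0, -1]].
T⁻¹Q = [[-3, -12], [0, 2]].
M = (T⁻¹Q)P⁻¹ = [[-1, 5], [0, -2]].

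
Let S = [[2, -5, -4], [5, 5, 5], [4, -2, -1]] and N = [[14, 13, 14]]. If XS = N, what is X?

X = [[-5, 0, 6]]

Right-multiplying both sides by S⁻¹ gives X = NS⁻¹.
S has determinant 5; S⁻¹ = [[1, 3/5, -1], [5, 14/5, -6], [-6, -16/5, 7]].
X = NS⁻¹ = [[14, 13, 14]] · [[1, 3/5, -1], [5, 14/5, -6], [-6, -16/5, 7]] = [[-5, 0, 6]].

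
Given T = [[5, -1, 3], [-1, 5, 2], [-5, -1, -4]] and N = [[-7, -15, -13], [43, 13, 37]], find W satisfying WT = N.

Right-multiplying both sides by T⁻¹ gives W = NT⁻¹.
T has determinant 2; T⁻¹ = [[-9, -7/2, -17/2], [-7, -5/2, -13/2], [13, 5, 12]].
W = NT⁻¹ = [[-7, -15, -13], [43, 13, 37]] · [[-9, -7/2, -17/2], [-7, -5/2, -13/2], [13, 5, 12]] = [[-1, -3, 1], [3, 2, -6]].

W = [[-1, -3, 1], [3, 2, -6]]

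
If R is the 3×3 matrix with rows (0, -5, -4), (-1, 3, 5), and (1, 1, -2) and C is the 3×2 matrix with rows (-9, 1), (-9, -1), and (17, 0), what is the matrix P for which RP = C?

P = [[4, 3], [5, -1], [-4, 1]]

Since R multiplies P on the left, P = R⁻¹C.
det R = 1; the adjugate gives R⁻¹ = [[-11, -14, -13], [3, 4, 4], [-4, -5, -5]].
P = R⁻¹C = [[-11, -14, -13], [3, 4, 4], [-4, -5, -5]] · [[-9, 1], [-9, -1], [17, 0]] = [[4, 3], [5, -1], [-4, 1]].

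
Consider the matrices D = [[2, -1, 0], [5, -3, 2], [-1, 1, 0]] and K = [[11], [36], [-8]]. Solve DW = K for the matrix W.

W = [[3], [-5], [3]]

Left-multiplying both sides by D⁻¹ gives W = D⁻¹K.
D has determinant -2; D⁻¹ = [[1, 0, 1], [1, 0, 2], [-1, 1/2, 1/2]].
W = D⁻¹K = [[1, 0, 1], [1, 0, 2], [-1, 1/2, 1/2]] · [[11], [36], [-8]] = [[3], [-5], [3]].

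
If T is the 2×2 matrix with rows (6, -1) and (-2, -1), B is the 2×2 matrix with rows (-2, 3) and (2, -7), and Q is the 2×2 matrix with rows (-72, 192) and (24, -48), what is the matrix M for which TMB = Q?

Left-multiply by T⁻¹ and right-multiply by B⁻¹: M = T⁻¹QB⁻¹.
det T = -8; the adjugate gives T⁻¹ = [[1/8, -1/8], [-1/4, -3/4]].
det B = 8; the adjugate gives B⁻¹ = [[-7/8, -3/8], [-1/4, -1/4]].
T⁻¹Q = [[-12, 30], [0, -12]].
M = (T⁻¹Q)B⁻¹ = [[3, -3], [3, 3]].

M = [[3, -3], [3, 3]]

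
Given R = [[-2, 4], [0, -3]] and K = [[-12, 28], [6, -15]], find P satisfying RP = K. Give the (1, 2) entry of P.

Left-multiplying both sides by R⁻¹ gives P = R⁻¹K.
det R = 6; the adjugate gives R⁻¹ = [[-1/2, -2/3], [0, -1/3]].
P = R⁻¹K = [[-1/2, -2/3], [0, -1/3]] · [[-12, 28], [6, -15]] = [[2, -4], [-2, 5]].

-4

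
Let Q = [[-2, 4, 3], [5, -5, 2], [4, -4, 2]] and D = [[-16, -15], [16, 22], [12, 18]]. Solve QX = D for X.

Since Q multiplies X on the left, X = Q⁻¹D.
det Q = -4; the adjugate gives Q⁻¹ = [[1/2, 5, -23/4], [1/2, 4, -19/4], [0, -2, 5/2]].
X = Q⁻¹D = [[1/2, 5, -23/4], [1/2, 4, -19/4], [0, -2, 5/2]] · [[-16, -15], [16, 22], [12, 18]] = [[3, -1], [-1, -5], [-2, 1]].

X = [[3, -1], [-1, -5], [-2, 1]]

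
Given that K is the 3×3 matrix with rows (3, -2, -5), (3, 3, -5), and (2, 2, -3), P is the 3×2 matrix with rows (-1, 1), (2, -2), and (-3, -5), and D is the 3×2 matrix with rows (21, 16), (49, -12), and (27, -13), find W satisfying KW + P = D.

W = [[4, -5], [5, -5], [-4, -4]]

KW = D − P = [[22, 15], [47, -10], [30, -8]].
Left-multiplying both sides by K⁻¹ gives W = K⁻¹(D − P).
K has determinant 5; K⁻¹ = [[1/5, -16/5, 5], [-1/5, 1/5, 0], [0, -2, 3]].
W = K⁻¹(D − P) = [[4, -5], [5, -5], [-4, -4]].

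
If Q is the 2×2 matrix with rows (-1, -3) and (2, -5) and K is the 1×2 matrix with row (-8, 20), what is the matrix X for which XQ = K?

X = [[0, -4]]

Q is on the right of X, so right-multiply by Q⁻¹: X = KQ⁻¹.
det Q = 11; the adjugate gives Q⁻¹ = [[-5/11, 3/11], [-2/11, -1/11]].
X = KQ⁻¹ = [[-8, 20]] · [[-5/11, 3/11], [-2/11, -1/11]] = [[0, -4]].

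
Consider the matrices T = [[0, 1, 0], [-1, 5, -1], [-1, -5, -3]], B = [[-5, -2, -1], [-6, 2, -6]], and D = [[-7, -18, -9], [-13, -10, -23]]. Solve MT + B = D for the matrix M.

MT = D − B = [[-2, -16, -8], [-7, -12, -17]].
Since T sits to the right of M, M = (D − B)T⁻¹.
T has determinant -2; T⁻¹ = [[10, -3/2, 1/2], [1, 0, 0], [-5, 1/2, -1/2]].
M = (D − B)T⁻¹ = [[4, -1, 3], [3, 2, 5]].

M = [[4, -1, 3], [3, 2, 5]]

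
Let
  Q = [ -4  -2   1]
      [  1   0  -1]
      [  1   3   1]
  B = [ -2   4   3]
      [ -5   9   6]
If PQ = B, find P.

Right-multiplying both sides by Q⁻¹ gives P = BQ⁻¹.
det Q = -5, so Q⁻¹ = [[-3/5, -1, -2/5], [2/5, 1, 3/5], [-3/5, -2, -2/5]].
P = BQ⁻¹ = [[-2, 4, 3], [-5, 9, 6]] · [[-3/5, -1, -2/5], [2/5, 1, 3/5], [-3/5, -2, -2/5]] = [[1, 0, 2], [3, 2, 5]].

P = [[1, 0, 2], [3, 2, 5]]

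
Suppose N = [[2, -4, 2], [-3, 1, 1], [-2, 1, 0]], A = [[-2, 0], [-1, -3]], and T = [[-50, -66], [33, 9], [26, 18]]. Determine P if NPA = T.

Isolating P: multiply by N⁻¹ from the left and A⁻¹ from the right, so P = N⁻¹TA⁻¹.
N has determinant 4; N⁻¹ = [[-1/4, 1/2, -3/2], [-1/2, 1, -2], [-1/4, 3/2, -5/2]].
det A = 6; the adjugate gives A⁻¹ = [[-1/2, 0], [1/6, -1/3]].
N⁻¹T = [[-10, -6], [6, 6], [-3, -15]].
P = (N⁻¹T)A⁻¹ = [[4, 2], [-2, -2], [-1, 5]].

P = [[4, 2], [-2, -2], [-1, 5]]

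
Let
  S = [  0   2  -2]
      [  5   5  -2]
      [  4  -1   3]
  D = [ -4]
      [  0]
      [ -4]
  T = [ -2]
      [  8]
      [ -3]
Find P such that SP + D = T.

P = [[0], [2], [1]]

SP = T − D = [[2], [8], [1]].
Left-multiplying both sides by S⁻¹ gives P = S⁻¹(T − D).
det S = 4, so S⁻¹ = [[13/4, -1, 3/2], [-23/4, 2, -5/2], [-25/4, 2, -5/2]].
P = S⁻¹(T − D) = [[0], [2], [1]].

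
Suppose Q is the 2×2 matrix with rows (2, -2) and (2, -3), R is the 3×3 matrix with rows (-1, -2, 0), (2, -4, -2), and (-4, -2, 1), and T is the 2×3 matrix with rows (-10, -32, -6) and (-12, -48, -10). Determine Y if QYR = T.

Y = [[-1, 0, 1], [0, -3, -2]]

Y = Q⁻¹TR⁻¹ (apply Q⁻¹ on the left and R⁻¹ on the right).
Q has determinant -2; Q⁻¹ = [[3/2, -1], [1, -1]].
det R = -4; the adjugate gives R⁻¹ = [[2, -1/2, -1], [-3/2, 1/4, 1/2], [5, -3/2, -2]].
Q⁻¹T = [[-3, 0, 1], [2, 16, 4]].
Y = (Q⁻¹T)R⁻¹ = [[-1, 0, 1], [0, -3, -2]].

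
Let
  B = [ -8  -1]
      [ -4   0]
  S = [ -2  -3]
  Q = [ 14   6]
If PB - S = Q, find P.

PB = Q + S = [[12, 3]].
B is on the right of P, so right-multiply by B⁻¹: P = (Q + S)B⁻¹.
B has determinant -4; B⁻¹ = [[0, -1/4], [-1, 2]].
P = (Q + S)B⁻¹ = [[-3, 3]].

P = [[-3, 3]]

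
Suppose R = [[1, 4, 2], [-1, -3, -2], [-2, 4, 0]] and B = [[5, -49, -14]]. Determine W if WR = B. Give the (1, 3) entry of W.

-6

Since R sits to the right of W, W = BR⁻¹.
det R = 4, so R⁻¹ = [[2, 2, -1/2], [1, 1, 0], [-5/2, -3, 1/4]].
W = BR⁻¹ = [[5, -49, -14]] · [[2, 2, -1/2], [1, 1, 0], [-5/2, -3, 1/4]] = [[-4, 3, -6]].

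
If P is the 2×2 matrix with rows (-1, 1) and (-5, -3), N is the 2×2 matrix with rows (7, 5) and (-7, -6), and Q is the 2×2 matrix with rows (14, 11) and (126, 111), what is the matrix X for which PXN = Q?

X = [[0, 3], [1, 2]]

Left-multiply by P⁻¹ and right-multiply by N⁻¹: X = P⁻¹QN⁻¹.
det P = 8; the adjugate gives P⁻¹ = [[-3/8, -1/8], [5/8, -1/8]].
det N = -7; the adjugate gives N⁻¹ = [[6/7, 5/7], [-1, -1]].
P⁻¹Q = [[-21, -18], [-7, -7]].
X = (P⁻¹Q)N⁻¹ = [[0, 3], [1, 2]].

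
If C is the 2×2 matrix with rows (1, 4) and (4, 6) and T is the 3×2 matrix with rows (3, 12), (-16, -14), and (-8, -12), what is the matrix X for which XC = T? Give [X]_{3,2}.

-2

Since C sits to the right of X, X = TC⁻¹.
det C = -10, so C⁻¹ = [[-3/5, 2/5], [2/5, -1/10]].
X = TC⁻¹ = [[3, 12], [-16, -14], [-8, -12]] · [[-3/5, 2/5], [2/5, -1/10]] = [[3, 0], [4, -5], [0, -2]].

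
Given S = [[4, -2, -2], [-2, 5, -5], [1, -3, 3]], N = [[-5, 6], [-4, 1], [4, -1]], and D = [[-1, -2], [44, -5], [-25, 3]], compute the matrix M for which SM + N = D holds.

SM = D − N = [[4, -8], [48, -6], [-29, 4]].
Since S multiplies M on the left, M = S⁻¹(D − N).
S has determinant -4; S⁻¹ = [[0, -3, -5], [-1/4, -7/2, -6], [-1/4, -5/2, -4]].
M = S⁻¹(D − N) = [[1, -2], [5, -1], [-5, 1]].

M = [[1, -2], [5, -1], [-5, 1]]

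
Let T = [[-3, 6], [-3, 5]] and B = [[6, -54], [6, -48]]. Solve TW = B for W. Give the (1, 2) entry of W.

Since T multiplies W on the left, W = T⁻¹B.
T has determinant 3; T⁻¹ = [[5/3, -2], [1, -1]].
W = T⁻¹B = [[5/3, -2], [1, -1]] · [[6, -54], [6, -48]] = [[-2, 6], [0, -6]].

6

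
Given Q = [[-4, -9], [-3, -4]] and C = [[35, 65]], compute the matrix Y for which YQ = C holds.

Y = [[-5, -5]]

Since Q sits to the right of Y, Y = CQ⁻¹.
Q has determinant -11; Q⁻¹ = [[4/11, -9/11], [-3/11, 4/11]].
Y = CQ⁻¹ = [[35, 65]] · [[4/11, -9/11], [-3/11, 4/11]] = [[-5, -5]].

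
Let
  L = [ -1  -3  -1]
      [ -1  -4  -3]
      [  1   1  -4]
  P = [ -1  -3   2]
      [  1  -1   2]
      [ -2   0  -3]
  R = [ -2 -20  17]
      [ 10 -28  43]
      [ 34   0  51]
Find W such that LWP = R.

W = [[-4, -4, 1], [0, 0, -2], [-1, -1, 4]]

W = L⁻¹RP⁻¹ (apply L⁻¹ on the left and P⁻¹ on the right).
L has determinant -1; L⁻¹ = [[-19, 13, -5], [7, -5, 2], [-3, 2, -1]].
det P = -4; the adjugate gives P⁻¹ = [[-3/4, 9/4, 1], [1/4, -7/4, -1], [1/2, -3/2, -1]].
L⁻¹R = [[-2, 16, -19], [4, 0, 6], [-8, 4, -16]].
W = (L⁻¹R)P⁻¹ = [[-4, -4, 1], [0, 0, -2], [-1, -1, 4]].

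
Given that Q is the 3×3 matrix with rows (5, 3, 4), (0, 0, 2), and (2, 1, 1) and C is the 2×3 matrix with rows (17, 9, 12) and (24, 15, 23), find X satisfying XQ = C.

Right-multiplying both sides by Q⁻¹ gives X = CQ⁻¹.
det Q = 2, so Q⁻¹ = [[-1, 1/2, 3], [2, -3/2, -5], [0, 1/2, 0]].
X = CQ⁻¹ = [[17, 9, 12], [24, 15, 23]] · [[-1, 1/2, 3], [2, -3/2, -5], [0, 1/2, 0]] = [[1, 1, 6], [6, 1, -3]].

X = [[1, 1, 6], [6, 1, -3]]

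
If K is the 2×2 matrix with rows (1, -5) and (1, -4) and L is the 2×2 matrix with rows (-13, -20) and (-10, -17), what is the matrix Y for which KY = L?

Since K multiplies Y on the left, Y = K⁻¹L.
det K = 1, so K⁻¹ = [[-4, 5], [-1, 1]].
Y = K⁻¹L = [[-4, 5], [-1, 1]] · [[-13, -20], [-10, -17]] = [[2, -5], [3, 3]].

Y = [[2, -5], [3, 3]]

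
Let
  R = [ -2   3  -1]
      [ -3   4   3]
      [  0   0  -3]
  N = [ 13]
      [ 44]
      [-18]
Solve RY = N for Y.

Y = [[-2], [5], [6]]

Left-multiplying both sides by R⁻¹ gives Y = R⁻¹N.
det R = -3, so R⁻¹ = [[4, -3, -13/3], [3, -2, -3], [0, 0, -1/3]].
Y = R⁻¹N = [[4, -3, -13/3], [3, -2, -3], [0, 0, -1/3]] · [[13], [44], [-18]] = [[-2], [5], [6]].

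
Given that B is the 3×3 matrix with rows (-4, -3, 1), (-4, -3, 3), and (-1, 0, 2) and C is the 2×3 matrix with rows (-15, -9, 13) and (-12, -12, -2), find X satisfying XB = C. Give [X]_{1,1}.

1

Right-multiplying both sides by B⁻¹ gives X = CB⁻¹.
det B = 6, so B⁻¹ = [[-1, 1, -1], [5/6, -7/6, 4/3], [-1/2, 1/2, 0]].
X = CB⁻¹ = [[-15, -9, 13], [-12, -12, -2]] · [[-1, 1, -1], [5/6, -7/6, 4/3], [-1/2, 1/2, 0]] = [[1, 2, 3], [3, 1, -4]].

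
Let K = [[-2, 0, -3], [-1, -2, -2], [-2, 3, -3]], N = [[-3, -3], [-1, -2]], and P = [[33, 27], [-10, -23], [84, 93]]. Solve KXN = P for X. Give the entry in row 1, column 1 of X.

-1

Isolating X: multiply by K⁻¹ from the left and N⁻¹ from the right, so X = K⁻¹PN⁻¹.
det K = -3; the adjugate gives K⁻¹ = [[-4, 3, 2], [-1/3, 0, 1/3], [7/3, -2, -4/3]].
N has determinant 3; N⁻¹ = [[-2/3, 1], [1/3, -1]].
K⁻¹P = [[6, 9], [17, 22], [-15, -15]].
X = (K⁻¹P)N⁻¹ = [[-1, -3], [-4, -5], [5, 0]].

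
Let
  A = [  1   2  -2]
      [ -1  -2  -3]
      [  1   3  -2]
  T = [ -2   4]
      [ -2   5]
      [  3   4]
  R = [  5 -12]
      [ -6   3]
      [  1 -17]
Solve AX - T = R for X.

X = [[3, 2], [1, -5], [1, 0]]

AX = R + T = [[3, -8], [-8, 8], [4, -13]].
A is on the left of X, so left-multiply by A⁻¹: X = A⁻¹(R + T).
det A = 5, so A⁻¹ = [[13/5, -2/5, -2], [-1, 0, 1], [-1/5, -1/5, 0]].
X = A⁻¹(R + T) = [[3, 2], [1, -5], [1, 0]].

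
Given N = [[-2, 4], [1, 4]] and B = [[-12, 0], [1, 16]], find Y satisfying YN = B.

Since N sits to the right of Y, Y = BN⁻¹.
det N = -12, so N⁻¹ = [[-1/3, 1/3], [1/12, 1/6]].
Y = BN⁻¹ = [[-12, 0], [1, 16]] · [[-1/3, 1/3], [1/12, 1/6]] = [[4, -4], [1, 3]].

Y = [[4, -4], [1, 3]]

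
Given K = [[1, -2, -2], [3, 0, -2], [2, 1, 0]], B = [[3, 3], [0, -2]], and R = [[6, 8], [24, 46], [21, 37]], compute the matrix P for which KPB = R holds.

P = [[4, -3], [-1, -2], [2, 1]]

P = K⁻¹RB⁻¹ (apply K⁻¹ on the left and B⁻¹ on the right).
det K = 4; the adjugate gives K⁻¹ = [[1/2, -1/2, 1], [-1, 1, -1], [3/4, -5/4, 3/2]].
det B = -6, so B⁻¹ = [[1/3, 1/2], [0, -1/2]].
K⁻¹R = [[12, 18], [-3, 1], [6, 4]].
P = (K⁻¹R)B⁻¹ = [[4, -3], [-1, -2], [2, 1]].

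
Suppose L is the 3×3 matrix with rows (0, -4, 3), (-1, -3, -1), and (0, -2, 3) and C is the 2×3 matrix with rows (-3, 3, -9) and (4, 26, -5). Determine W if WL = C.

Right-multiplying both sides by L⁻¹ gives W = CL⁻¹.
det L = -6; the adjugate gives L⁻¹ = [[11/6, -1, -13/6], [-1/2, 0, 1/2], [-1/3, 0, 2/3]].
W = CL⁻¹ = [[-3, 3, -9], [4, 26, -5]] · [[11/6, -1, -13/6], [-1/2, 0, 1/2], [-1/3, 0, 2/3]] = [[-4, 3, 2], [-4, -4, 1]].

W = [[-4, 3, 2], [-4, -4, 1]]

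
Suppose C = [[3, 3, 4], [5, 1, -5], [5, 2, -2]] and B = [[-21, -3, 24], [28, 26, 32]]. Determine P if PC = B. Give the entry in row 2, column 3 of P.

C is on the right of P, so right-multiply by C⁻¹: P = BC⁻¹.
det C = -1; the adjugate gives C⁻¹ = [[-8, -14, 19], [15, 26, -35], [-5, -9, 12]].
P = BC⁻¹ = [[-21, -3, 24], [28, 26, 32]] · [[-8, -14, 19], [15, 26, -35], [-5, -9, 12]] = [[3, 0, -6], [6, -4, 6]].

6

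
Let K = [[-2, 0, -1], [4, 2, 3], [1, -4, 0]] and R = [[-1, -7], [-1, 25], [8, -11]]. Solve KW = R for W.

W = [[0, 1], [-2, 3], [1, 5]]

Since K multiplies W on the left, W = K⁻¹R.
K has determinant -6; K⁻¹ = [[-2, -2/3, -1/3], [-1/2, -1/6, -1/3], [3, 4/3, 2/3]].
W = K⁻¹R = [[-2, -2/3, -1/3], [-1/2, -1/6, -1/3], [3, 4/3, 2/3]] · [[-1, -7], [-1, 25], [8, -11]] = [[0, 1], [-2, 3], [1, 5]].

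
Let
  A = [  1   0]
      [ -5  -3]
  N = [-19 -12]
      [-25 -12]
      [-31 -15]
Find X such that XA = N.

Right-multiplying both sides by A⁻¹ gives X = NA⁻¹.
A has determinant -3; A⁻¹ = [[1, 0], [-5/3, -1/3]].
X = NA⁻¹ = [[-19, -12], [-25, -12], [-31, -15]] · [[1, 0], [-5/3, -1/3]] = [[1, 4], [-5, 4], [-6, 5]].

X = [[1, 4], [-5, 4], [-6, 5]]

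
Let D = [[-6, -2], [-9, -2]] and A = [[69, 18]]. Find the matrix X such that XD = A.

X = [[-4, -5]]

Right-multiplying both sides by D⁻¹ gives X = AD⁻¹.
D has determinant -6; D⁻¹ = [[1/3, -1/3], [-3/2, 1]].
X = AD⁻¹ = [[69, 18]] · [[1/3, -1/3], [-3/2, 1]] = [[-4, -5]].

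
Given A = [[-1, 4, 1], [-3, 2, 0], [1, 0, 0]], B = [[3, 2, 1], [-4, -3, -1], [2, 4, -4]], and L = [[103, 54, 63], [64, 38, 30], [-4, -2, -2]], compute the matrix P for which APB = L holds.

P = [[-4, -2, 0], [4, -4, -1], [3, 2, -3]]

Left-multiply by A⁻¹ and right-multiply by B⁻¹: P = A⁻¹LB⁻¹.
A has determinant -2; A⁻¹ = [[0, 0, 1], [0, 1/2, 3/2], [1, -2, -5]].
B has determinant 2; B⁻¹ = [[8, 6, 1/2], [-9, -7, -1/2], [-5, -4, -1/2]].
A⁻¹L = [[-4, -2, -2], [26, 16, 12], [-5, -12, 13]].
P = (A⁻¹L)B⁻¹ = [[-4, -2, 0], [4, -4, -1], [3, 2, -3]].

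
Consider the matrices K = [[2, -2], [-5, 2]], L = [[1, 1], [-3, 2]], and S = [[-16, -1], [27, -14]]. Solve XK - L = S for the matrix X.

XK = S + L = [[-15, 0], [24, -12]].
Since K sits to the right of X, X = (S + L)K⁻¹.
det K = -6, so K⁻¹ = [[-1/3, -1/3], [-5/6, -1/3]].
X = (S + L)K⁻¹ = [[5, 5], [2, -4]].

X = [[5, 5], [2, -4]]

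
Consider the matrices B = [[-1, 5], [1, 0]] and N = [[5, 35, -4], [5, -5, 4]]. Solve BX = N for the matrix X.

Since B multiplies X on the left, X = B⁻¹N.
det B = -5, so B⁻¹ = [[0, 1], [1/5, 1/5]].
X = B⁻¹N = [[0, 1], [1/5, 1/5]] · [[5, 35, -4], [5, -5, 4]] = [[5, -5, 4], [2, 6, 0]].

X = [[5, -5, 4], [2, 6, 0]]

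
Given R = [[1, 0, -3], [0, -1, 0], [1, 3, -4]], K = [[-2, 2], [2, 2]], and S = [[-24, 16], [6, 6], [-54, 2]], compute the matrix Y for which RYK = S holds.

Left-multiply by R⁻¹ and right-multiply by K⁻¹: Y = R⁻¹SK⁻¹.
det R = 1; the adjugate gives R⁻¹ = [[4, -9, -3], [0, -1, 0], [1, -3, -1]].
K has determinant -8; K⁻¹ = [[-1/4, 1/4], [1/4, 1/4]].
R⁻¹S = [[12, 4], [-6, -6], [12, -4]].
Y = (R⁻¹S)K⁻¹ = [[-2, 4], [0, -3], [-4, 2]].

Y = [[-2, 4], [0, -3], [-4, 2]]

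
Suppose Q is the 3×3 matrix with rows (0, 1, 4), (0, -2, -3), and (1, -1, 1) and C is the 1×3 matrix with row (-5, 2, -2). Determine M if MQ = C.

M = [[3, 3, -5]]

Since Q sits to the right of M, M = CQ⁻¹.
det Q = 5; the adjugate gives Q⁻¹ = [[-1, -1, 1], [-3/5, -4/5, 0], [2/5, 1/5, 0]].
M = CQ⁻¹ = [[-5, 2, -2]] · [[-1, -1, 1], [-3/5, -4/5, 0], [2/5, 1/5, 0]] = [[3, 3, -5]].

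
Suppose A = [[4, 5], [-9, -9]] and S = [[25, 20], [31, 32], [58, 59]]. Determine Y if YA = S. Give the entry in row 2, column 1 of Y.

1

A is on the right of Y, so right-multiply by A⁻¹: Y = SA⁻¹.
det A = 9, so A⁻¹ = [[-1, -5/9], [1, 4/9]].
Y = SA⁻¹ = [[25, 20], [31, 32], [58, 59]] · [[-1, -5/9], [1, 4/9]] = [[-5, -5], [1, -3], [1, -6]].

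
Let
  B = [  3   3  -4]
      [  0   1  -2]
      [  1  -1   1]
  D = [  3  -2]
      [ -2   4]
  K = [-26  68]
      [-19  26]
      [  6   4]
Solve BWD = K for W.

Isolating W: multiply by B⁻¹ from the left and D⁻¹ from the right, so W = B⁻¹KD⁻¹.
det B = -5; the adjugate gives B⁻¹ = [[1/5, -1/5, 2/5], [2/5, -7/5, -6/5], [1/5, -6/5, -3/5]].
D has determinant 8; D⁻¹ = [[1/2, 1/4], [1/4, 3/8]].
B⁻¹K = [[1, 10], [9, -14], [14, -20]].
W = (B⁻¹K)D⁻¹ = [[3, 4], [1, -3], [2, -4]].

W = [[3, 4], [1, -3], [2, -4]]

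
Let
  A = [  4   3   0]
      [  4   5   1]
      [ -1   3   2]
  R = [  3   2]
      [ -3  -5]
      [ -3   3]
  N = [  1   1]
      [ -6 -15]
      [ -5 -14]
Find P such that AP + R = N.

P = [[-2, 2], [2, -3], [-5, -3]]

AP = N − R = [[-2, -1], [-3, -10], [-2, -17]].
A is on the left of P, so left-multiply by A⁻¹: P = A⁻¹(N − R).
det A = 1, so A⁻¹ = [[7, -6, 3], [-9, 8, -4], [17, -15, 8]].
P = A⁻¹(N − R) = [[-2, 2], [2, -3], [-5, -3]].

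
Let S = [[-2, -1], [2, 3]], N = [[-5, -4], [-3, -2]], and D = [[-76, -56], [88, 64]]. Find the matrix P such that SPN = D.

P = [[-4, -5], [0, -2]]

Left-multiply by S⁻¹ and right-multiply by N⁻¹: P = S⁻¹DN⁻¹.
det S = -4; the adjugate gives S⁻¹ = [[-3/4, -1/4], [1/2, 1/2]].
N has determinant -2; N⁻¹ = [[1, -2], [-3/2, 5/2]].
S⁻¹D = [[35, 26], [6, 4]].
P = (S⁻¹D)N⁻¹ = [[-4, -5], [0, -2]].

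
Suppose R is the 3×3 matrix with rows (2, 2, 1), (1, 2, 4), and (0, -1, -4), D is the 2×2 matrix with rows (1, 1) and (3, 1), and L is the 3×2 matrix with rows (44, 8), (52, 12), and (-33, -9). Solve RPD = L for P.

P = R⁻¹LD⁻¹ (apply R⁻¹ on the left and D⁻¹ on the right).
det R = -1, so R⁻¹ = [[4, -7, -6], [-4, 8, 7], [1, -2, -2]].
D has determinant -2; D⁻¹ = [[-1/2, 1/2], [3/2, -1/2]].
R⁻¹L = [[10, 2], [9, 1], [6, 2]].
P = (R⁻¹L)D⁻¹ = [[-2, 4], [-3, 4], [0, 2]].

P = [[-2, 4], [-3, 4], [0, 2]]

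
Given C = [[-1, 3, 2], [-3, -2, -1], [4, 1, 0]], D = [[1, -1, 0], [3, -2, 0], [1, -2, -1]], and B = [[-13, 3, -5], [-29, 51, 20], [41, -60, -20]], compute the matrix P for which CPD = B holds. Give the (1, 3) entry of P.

5

Left-multiply by C⁻¹ and right-multiply by D⁻¹: P = C⁻¹BD⁻¹.
C has determinant -3; C⁻¹ = [[-1/3, -2/3, -1/3], [4/3, 8/3, 7/3], [-5/3, -13/3, -11/3]].
det D = -1, so D⁻¹ = [[-2, 1, 0], [-3, 1, 0], [4, -1, -1]].
C⁻¹B = [[10, -15, -5], [1, 0, 0], [-3, -6, -5]].
P = (C⁻¹B)D⁻¹ = [[5, 0, 5], [-2, 1, 0], [4, -4, 5]].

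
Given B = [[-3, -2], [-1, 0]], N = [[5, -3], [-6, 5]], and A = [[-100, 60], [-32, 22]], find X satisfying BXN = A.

X = B⁻¹AN⁻¹ (apply B⁻¹ on the left and N⁻¹ on the right).
det B = -2; the adjugate gives B⁻¹ = [[0, -1], [-1/2, 3/2]].
det N = 7, so N⁻¹ = [[5/7, 3/7], [6/7, 5/7]].
B⁻¹A = [[32, -22], [2, 3]].
X = (B⁻¹A)N⁻¹ = [[4, -2], [4, 3]].

X = [[4, -2], [4, 3]]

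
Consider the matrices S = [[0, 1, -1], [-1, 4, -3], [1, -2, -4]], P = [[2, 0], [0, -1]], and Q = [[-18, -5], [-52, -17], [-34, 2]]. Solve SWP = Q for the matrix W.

W = [[-5, 2], [-4, 4], [5, -1]]

W = S⁻¹QP⁻¹ (apply S⁻¹ on the left and P⁻¹ on the right).
S has determinant -5; S⁻¹ = [[22/5, -6/5, -1/5], [7/5, -1/5, -1/5], [2/5, -1/5, -1/5]].
det P = -2; the adjugate gives P⁻¹ = [[1/2, 0], [0, -1]].
S⁻¹Q = [[-10, -2], [-8, -4], [10, 1]].
W = (S⁻¹Q)P⁻¹ = [[-5, 2], [-4, 4], [5, -1]].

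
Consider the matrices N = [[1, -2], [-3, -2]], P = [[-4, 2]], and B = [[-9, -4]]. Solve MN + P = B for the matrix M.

MN = B − P = [[-5, -6]].
Since N sits to the right of M, M = (B − P)N⁻¹.
det N = -8; the adjugate gives N⁻¹ = [[1/4, -1/4], [-3/8, -1/8]].
M = (B − P)N⁻¹ = [[1, 2]].

M = [[1, 2]]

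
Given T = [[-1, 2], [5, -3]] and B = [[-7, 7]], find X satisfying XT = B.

X = [[2, -1]]

T is on the right of X, so right-multiply by T⁻¹: X = BT⁻¹.
det T = -7; the adjugate gives T⁻¹ = [[3/7, 2/7], [5/7, 1/7]].
X = BT⁻¹ = [[-7, 7]] · [[3/7, 2/7], [5/7, 1/7]] = [[2, -1]].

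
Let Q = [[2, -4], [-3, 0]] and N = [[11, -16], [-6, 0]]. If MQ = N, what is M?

M = [[4, -1], [0, 2]]

Since Q sits to the right of M, M = NQ⁻¹.
det Q = -12; the adjugate gives Q⁻¹ = [[0, -1/3], [-1/4, -1/6]].
M = NQ⁻¹ = [[11, -16], [-6, 0]] · [[0, -1/3], [-1/4, -1/6]] = [[4, -1], [0, 2]].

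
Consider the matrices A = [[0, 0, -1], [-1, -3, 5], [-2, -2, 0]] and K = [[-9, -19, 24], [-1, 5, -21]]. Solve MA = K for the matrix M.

M = [[1, 5, 2], [6, -3, 2]]

Right-multiplying both sides by A⁻¹ gives M = KA⁻¹.
A has determinant 4; A⁻¹ = [[5/2, 1/2, -3/4], [-5/2, -1/2, 1/4], [-1, 0, 0]].
M = KA⁻¹ = [[-9, -19, 24], [-1, 5, -21]] · [[5/2, 1/2, -3/4], [-5/2, -1/2, 1/4], [-1, 0, 0]] = [[1, 5, 2], [6, -3, 2]].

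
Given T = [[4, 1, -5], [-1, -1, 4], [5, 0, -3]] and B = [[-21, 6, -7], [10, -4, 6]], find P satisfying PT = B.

Right-multiplying both sides by T⁻¹ gives P = BT⁻¹.
T has determinant 4; T⁻¹ = [[3/4, 3/4, -1/4], [17/4, 13/4, -11/4], [5/4, 5/4, -3/4]].
P = BT⁻¹ = [[-21, 6, -7], [10, -4, 6]] · [[3/4, 3/4, -1/4], [17/4, 13/4, -11/4], [5/4, 5/4, -3/4]] = [[1, -5, -6], [-2, 2, 4]].

P = [[1, -5, -6], [-2, 2, 4]]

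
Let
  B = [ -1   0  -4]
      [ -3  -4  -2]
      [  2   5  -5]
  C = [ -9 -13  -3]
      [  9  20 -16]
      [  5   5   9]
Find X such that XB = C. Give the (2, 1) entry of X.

-1

Since B sits to the right of X, X = CB⁻¹.
det B = -2; the adjugate gives B⁻¹ = [[-15, 10, 8], [19/2, -13/2, -5], [7/2, -5/2, -2]].
X = CB⁻¹ = [[-9, -13, -3], [9, 20, -16], [5, 5, 9]] · [[-15, 10, 8], [19/2, -13/2, -5], [7/2, -5/2, -2]] = [[1, 2, -1], [-1, 0, 4], [4, -5, -3]].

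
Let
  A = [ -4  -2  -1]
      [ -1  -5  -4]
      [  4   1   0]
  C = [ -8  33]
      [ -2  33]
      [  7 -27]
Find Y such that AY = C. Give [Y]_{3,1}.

6

A is on the left of Y, so left-multiply by A⁻¹: Y = A⁻¹C.
A has determinant -3; A⁻¹ = [[-4/3, 1/3, -1], [16/3, -4/3, 5], [-19/3, 4/3, -6]].
Y = A⁻¹C = [[-4/3, 1/3, -1], [16/3, -4/3, 5], [-19/3, 4/3, -6]] · [[-8, 33], [-2, 33], [7, -27]] = [[3, -6], [-5, -3], [6, -3]].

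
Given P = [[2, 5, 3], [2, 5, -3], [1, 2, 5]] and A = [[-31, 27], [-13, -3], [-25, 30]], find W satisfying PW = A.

Left-multiplying both sides by P⁻¹ gives W = P⁻¹A.
det P = -6; the adjugate gives P⁻¹ = [[-31/6, 19/6, 5], [13/6, -7/6, -2], [1/6, -1/6, 0]].
W = P⁻¹A = [[-31/6, 19/6, 5], [13/6, -7/6, -2], [1/6, -1/6, 0]] · [[-31, 27], [-13, -3], [-25, 30]] = [[-6, 1], [-2, 2], [-3, 5]].

W = [[-6, 1], [-2, 2], [-3, 5]]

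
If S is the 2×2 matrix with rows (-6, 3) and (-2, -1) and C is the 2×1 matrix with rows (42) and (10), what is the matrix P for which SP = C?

P = [[-6], [2]]

Left-multiplying both sides by S⁻¹ gives P = S⁻¹C.
det S = 12; the adjugate gives S⁻¹ = [[-1/12, -1/4], [1/6, -1/2]].
P = S⁻¹C = [[-1/12, -1/4], [1/6, -1/2]] · [[42], [10]] = [[-6], [2]].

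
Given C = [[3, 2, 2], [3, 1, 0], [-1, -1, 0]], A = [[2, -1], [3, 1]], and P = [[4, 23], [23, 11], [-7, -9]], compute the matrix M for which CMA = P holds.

M = [[1, 2], [-5, 3], [-3, -1]]

Isolating M: multiply by C⁻¹ from the left and A⁻¹ from the right, so M = C⁻¹PA⁻¹.
det C = -4, so C⁻¹ = [[0, 1/2, 1/2], [0, -1/2, -3/2], [1/2, -1/4, 3/4]].
A has determinant 5; A⁻¹ = [[1/5, 1/5], [-3/5, 2/5]].
C⁻¹P = [[8, 1], [-1, 8], [-9, 2]].
M = (C⁻¹P)A⁻¹ = [[1, 2], [-5, 3], [-3, -1]].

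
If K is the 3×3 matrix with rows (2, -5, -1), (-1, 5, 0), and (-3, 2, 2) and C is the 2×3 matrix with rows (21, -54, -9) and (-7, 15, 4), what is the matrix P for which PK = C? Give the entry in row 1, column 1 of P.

Right-multiplying both sides by K⁻¹ gives P = CK⁻¹.
det K = -3; the adjugate gives K⁻¹ = [[-10/3, -8/3, -5/3], [-2/3, -1/3, -1/3], [-13/3, -11/3, -5/3]].
P = CK⁻¹ = [[21, -54, -9], [-7, 15, 4]] · [[-10/3, -8/3, -5/3], [-2/3, -1/3, -1/3], [-13/3, -11/3, -5/3]] = [[5, -5, -2], [-4, -1, 0]].

5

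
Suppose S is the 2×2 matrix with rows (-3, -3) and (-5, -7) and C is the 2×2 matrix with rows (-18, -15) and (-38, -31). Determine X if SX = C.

Left-multiplying both sides by S⁻¹ gives X = S⁻¹C.
det S = 6; the adjugate gives S⁻¹ = [[-7/6, 1/2], [5/6, -1/2]].
X = S⁻¹C = [[-7/6, 1/2], [5/6, -1/2]] · [[-18, -15], [-38, -31]] = [[2, 2], [4, 3]].

X = [[2, 2], [4, 3]]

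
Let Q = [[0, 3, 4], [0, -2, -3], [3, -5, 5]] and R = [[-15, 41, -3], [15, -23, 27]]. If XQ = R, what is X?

X = [[4, -2, -5], [2, 2, 5]]

Since Q sits to the right of X, X = RQ⁻¹.
det Q = -3, so Q⁻¹ = [[25/3, 35/3, 1/3], [3, 4, 0], [-2, -3, 0]].
X = RQ⁻¹ = [[-15, 41, -3], [15, -23, 27]] · [[25/3, 35/3, 1/3], [3, 4, 0], [-2, -3, 0]] = [[4, -2, -5], [2, 2, 5]].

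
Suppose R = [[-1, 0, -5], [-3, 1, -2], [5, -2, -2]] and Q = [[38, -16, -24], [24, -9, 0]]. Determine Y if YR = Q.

Since R sits to the right of Y, Y = QR⁻¹.
det R = 1; the adjugate gives R⁻¹ = [[-6, 10, 5], [-16, 27, 13], [1, -2, -1]].
Y = QR⁻¹ = [[38, -16, -24], [24, -9, 0]] · [[-6, 10, 5], [-16, 27, 13], [1, -2, -1]] = [[4, -4, 6], [0, -3, 3]].

Y = [[4, -4, 6], [0, -3, 3]]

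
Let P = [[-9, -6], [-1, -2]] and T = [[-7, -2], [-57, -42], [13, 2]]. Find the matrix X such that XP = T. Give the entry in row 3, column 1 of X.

Right-multiplying both sides by P⁻¹ gives X = TP⁻¹.
P has determinant 12; P⁻¹ = [[-1/6, 1/2], [1/12, -3/4]].
X = TP⁻¹ = [[-7, -2], [-57, -42], [13, 2]] · [[-1/6, 1/2], [1/12, -3/4]] = [[1, -2], [6, 3], [-2, 5]].

-2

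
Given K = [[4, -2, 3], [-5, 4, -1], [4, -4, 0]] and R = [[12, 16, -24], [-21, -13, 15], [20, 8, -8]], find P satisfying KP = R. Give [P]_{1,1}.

1

Since K multiplies P on the left, P = K⁻¹R.
K has determinant 4; K⁻¹ = [[-1, -3, -5/2], [-1, -3, -11/4], [1, 2, 3/2]].
P = K⁻¹R = [[-1, -3, -5/2], [-1, -3, -11/4], [1, 2, 3/2]] · [[12, 16, -24], [-21, -13, 15], [20, 8, -8]] = [[1, 3, -1], [-4, 1, 1], [0, 2, -6]].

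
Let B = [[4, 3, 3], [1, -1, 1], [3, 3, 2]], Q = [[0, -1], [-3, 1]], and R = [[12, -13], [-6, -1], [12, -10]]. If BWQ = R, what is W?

W = B⁻¹RQ⁻¹ (apply B⁻¹ on the left and Q⁻¹ on the right).
det B = 1; the adjugate gives B⁻¹ = [[-5, 3, 6], [1, -1, -1], [6, -3, -7]].
det Q = -3; the adjugate gives Q⁻¹ = [[-1/3, -1/3], [-1, 0]].
B⁻¹R = [[-6, 2], [6, -2], [6, -5]].
W = (B⁻¹R)Q⁻¹ = [[0, 2], [0, -2], [3, -2]].

W = [[0, 2], [0, -2], [3, -2]]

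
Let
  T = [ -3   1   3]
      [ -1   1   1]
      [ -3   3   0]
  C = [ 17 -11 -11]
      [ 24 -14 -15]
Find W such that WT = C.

Since T sits to the right of W, W = CT⁻¹.
T has determinant 6; T⁻¹ = [[-1/2, 3/2, -1/3], [-1/2, 3/2, 0], [0, 1, -1/3]].
W = CT⁻¹ = [[17, -11, -11], [24, -14, -15]] · [[-1/2, 3/2, -1/3], [-1/2, 3/2, 0], [0, 1, -1/3]] = [[-3, -2, -2], [-5, 0, -3]].

W = [[-3, -2, -2], [-5, 0, -3]]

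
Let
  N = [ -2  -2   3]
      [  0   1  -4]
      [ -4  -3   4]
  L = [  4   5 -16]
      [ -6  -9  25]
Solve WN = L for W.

Right-multiplying both sides by N⁻¹ gives W = LN⁻¹.
N has determinant -4; N⁻¹ = [[2, 1/4, -5/4], [-4, -1, 2], [-1, -1/2, 1/2]].
W = LN⁻¹ = [[4, 5, -16], [-6, -9, 25]] · [[2, 1/4, -5/4], [-4, -1, 2], [-1, -1/2, 1/2]] = [[4, 4, -3], [-1, -5, 2]].

W = [[4, 4, -3], [-1, -5, 2]]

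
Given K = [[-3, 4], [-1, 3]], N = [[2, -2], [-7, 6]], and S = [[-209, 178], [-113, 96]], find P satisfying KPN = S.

P = [[0, -5], [1, 4]]

P = K⁻¹SN⁻¹ (apply K⁻¹ on the left and N⁻¹ on the right).
K has determinant -5; K⁻¹ = [[-3/5, 4/5], [-1/5, 3/5]].
N has determinant -2; N⁻¹ = [[-3, -1], [-7/2, -1]].
K⁻¹S = [[35, -30], [-26, 22]].
P = (K⁻¹S)N⁻¹ = [[0, -5], [1, 4]].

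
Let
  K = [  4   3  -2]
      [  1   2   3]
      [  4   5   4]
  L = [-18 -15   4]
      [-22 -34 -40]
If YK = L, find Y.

Since K sits to the right of Y, Y = LK⁻¹.
det K = 2; the adjugate gives K⁻¹ = [[-7/2, -11, 13/2], [4, 12, -7], [-3/2, -4, 5/2]].
Y = LK⁻¹ = [[-18, -15, 4], [-22, -34, -40]] · [[-7/2, -11, 13/2], [4, 12, -7], [-3/2, -4, 5/2]] = [[-3, 2, -2], [1, -6, -5]].

Y = [[-3, 2, -2], [1, -6, -5]]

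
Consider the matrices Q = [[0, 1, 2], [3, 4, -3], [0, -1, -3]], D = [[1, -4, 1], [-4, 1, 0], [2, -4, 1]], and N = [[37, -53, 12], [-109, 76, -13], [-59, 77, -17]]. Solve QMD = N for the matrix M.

Left-multiply by Q⁻¹ and right-multiply by D⁻¹: M = Q⁻¹ND⁻¹.
det Q = 3, so Q⁻¹ = [[-5, 1/3, -11/3], [3, 0, 2], [-1, 0, -1]].
D has determinant -1; D⁻¹ = [[-1, 0, 1], [-4, 1, 4], [-14, 4, 15]].
Q⁻¹N = [[-5, 8, -2], [-7, -5, 2], [22, -24, 5]].
M = (Q⁻¹N)D⁻¹ = [[1, 0, -3], [-1, 3, 3], [4, -4, 1]].

M = [[1, 0, -3], [-1, 3, 3], [4, -4, 1]]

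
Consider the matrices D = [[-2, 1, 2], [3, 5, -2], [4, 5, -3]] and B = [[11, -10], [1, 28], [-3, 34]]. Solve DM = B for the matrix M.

M = [[-6, 6], [3, 2], [-2, 0]]

Left-multiplying both sides by D⁻¹ gives M = D⁻¹B.
det D = 1, so D⁻¹ = [[-5, 13, -12], [1, -2, 2], [-5, 14, -13]].
M = D⁻¹B = [[-5, 13, -12], [1, -2, 2], [-5, 14, -13]] · [[11, -10], [1, 28], [-3, 34]] = [[-6, 6], [3, 2], [-2, 0]].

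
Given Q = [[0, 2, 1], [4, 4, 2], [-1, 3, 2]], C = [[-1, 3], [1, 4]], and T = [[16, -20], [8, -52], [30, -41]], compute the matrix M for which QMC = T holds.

M = Q⁻¹TC⁻¹ (apply Q⁻¹ on the left and C⁻¹ on the right).
det Q = -4; the adjugate gives Q⁻¹ = [[-1/2, 1/4, 0], [5/2, -1/4, -1], [-4, 1/2, 2]].
det C = -7, so C⁻¹ = [[-4/7, 3/7], [1/7, 1/7]].
Q⁻¹T = [[-6, -3], [8, 4], [0, -28]].
M = (Q⁻¹T)C⁻¹ = [[3, -3], [-4, 4], [-4, -4]].

M = [[3, -3], [-4, 4], [-4, -4]]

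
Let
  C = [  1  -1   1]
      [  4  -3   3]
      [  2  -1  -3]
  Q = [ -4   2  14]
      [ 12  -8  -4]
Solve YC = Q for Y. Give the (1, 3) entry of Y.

C is on the right of Y, so right-multiply by C⁻¹: Y = QC⁻¹.
det C = -4, so C⁻¹ = [[-3, 1, 0], [-9/2, 5/4, -1/4], [-1/2, 1/4, -1/4]].
Y = QC⁻¹ = [[-4, 2, 14], [12, -8, -4]] · [[-3, 1, 0], [-9/2, 5/4, -1/4], [-1/2, 1/4, -1/4]] = [[-4, 2, -4], [2, 1, 3]].

-4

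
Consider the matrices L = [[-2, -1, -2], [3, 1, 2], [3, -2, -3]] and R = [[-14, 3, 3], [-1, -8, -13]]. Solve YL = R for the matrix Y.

Y = [[4, 1, -3], [-4, -6, 3]]

L is on the right of Y, so right-multiply by L⁻¹: Y = RL⁻¹.
det L = 1; the adjugate gives L⁻¹ = [[1, 1, 0], [15, 12, -2], [-9, -7, 1]].
Y = RL⁻¹ = [[-14, 3, 3], [-1, -8, -13]] · [[1, 1, 0], [15, 12, -2], [-9, -7, 1]] = [[4, 1, -3], [-4, -6, 3]].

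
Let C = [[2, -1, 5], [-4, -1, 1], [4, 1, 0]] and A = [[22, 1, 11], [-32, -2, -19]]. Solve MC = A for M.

M = [[3, -4, 0], [-4, 1, -5]]

Since C sits to the right of M, M = AC⁻¹.
det C = -6, so C⁻¹ = [[1/6, -5/6, -2/3], [-2/3, 10/3, 11/3], [0, 1, 1]].
M = AC⁻¹ = [[22, 1, 11], [-32, -2, -19]] · [[1/6, -5/6, -2/3], [-2/3, 10/3, 11/3], [0, 1, 1]] = [[3, -4, 0], [-4, 1, -5]].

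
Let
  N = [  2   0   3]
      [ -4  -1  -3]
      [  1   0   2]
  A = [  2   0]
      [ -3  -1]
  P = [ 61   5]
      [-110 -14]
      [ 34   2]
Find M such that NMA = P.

Isolating M: multiply by N⁻¹ from the left and A⁻¹ from the right, so M = N⁻¹PA⁻¹.
det N = -1, so N⁻¹ = [[2, 0, -3], [-5, -1, 6], [-1, 0, 2]].
det A = -2; the adjugate gives A⁻¹ = [[1/2, 0], [-3/2, -1]].
N⁻¹P = [[20, 4], [9, 1], [7, -1]].
M = (N⁻¹P)A⁻¹ = [[4, -4], [3, -1], [5, 1]].

M = [[4, -4], [3, -1], [5, 1]]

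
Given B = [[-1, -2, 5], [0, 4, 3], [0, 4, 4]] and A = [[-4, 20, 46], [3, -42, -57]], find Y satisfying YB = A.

Since B sits to the right of Y, Y = AB⁻¹.
det B = -4; the adjugate gives B⁻¹ = [[-1, -7, 13/2], [0, 1, -3/4], [0, -1, 1]].
Y = AB⁻¹ = [[-4, 20, 46], [3, -42, -57]] · [[-1, -7, 13/2], [0, 1, -3/4], [0, -1, 1]] = [[4, 2, 5], [-3, -6, -6]].

Y = [[4, 2, 5], [-3, -6, -6]]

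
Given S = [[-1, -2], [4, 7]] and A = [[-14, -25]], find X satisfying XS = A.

S is on the right of X, so right-multiply by S⁻¹: X = AS⁻¹.
S has determinant 1; S⁻¹ = [[7, 2], [-4, -1]].
X = AS⁻¹ = [[-14, -25]] · [[7, 2], [-4, -1]] = [[2, -3]].

X = [[2, -3]]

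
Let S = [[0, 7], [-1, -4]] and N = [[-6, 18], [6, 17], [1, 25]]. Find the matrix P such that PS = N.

P = [[6, 6], [-1, -6], [3, -1]]

Since S sits to the right of P, P = NS⁻¹.
det S = 7, so S⁻¹ = [[-4/7, -1], [1/7, 0]].
P = NS⁻¹ = [[-6, 18], [6, 17], [1, 25]] · [[-4/7, -1], [1/7, 0]] = [[6, 6], [-1, -6], [3, -1]].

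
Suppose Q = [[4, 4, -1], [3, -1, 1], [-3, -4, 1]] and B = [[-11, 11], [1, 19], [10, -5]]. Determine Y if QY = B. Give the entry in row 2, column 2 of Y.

-4

Left-multiplying both sides by Q⁻¹ gives Y = Q⁻¹B.
det Q = 3; the adjugate gives Q⁻¹ = [[1, 0, 1], [-2, 1/3, -7/3], [-5, 4/3, -16/3]].
Y = Q⁻¹B = [[1, 0, 1], [-2, 1/3, -7/3], [-5, 4/3, -16/3]] · [[-11, 11], [1, 19], [10, -5]] = [[-1, 6], [-1, -4], [3, -3]].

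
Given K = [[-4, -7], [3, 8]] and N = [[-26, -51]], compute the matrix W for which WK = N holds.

Since K sits to the right of W, W = NK⁻¹.
det K = -11; the adjugate gives K⁻¹ = [[-8/11, -7/11], [3/11, 4/11]].
W = NK⁻¹ = [[-26, -51]] · [[-8/11, -7/11], [3/11, 4/11]] = [[5, -2]].

W = [[5, -2]]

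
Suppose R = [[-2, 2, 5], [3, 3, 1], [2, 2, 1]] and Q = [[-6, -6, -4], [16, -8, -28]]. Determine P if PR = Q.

Right-multiplying both sides by R⁻¹ gives P = QR⁻¹.
det R = -4; the adjugate gives R⁻¹ = [[-1/4, -2, 13/4], [1/4, 3, -17/4], [0, -2, 3]].
P = QR⁻¹ = [[-6, -6, -4], [16, -8, -28]] · [[-1/4, -2, 13/4], [1/4, 3, -17/4], [0, -2, 3]] = [[0, 2, -6], [-6, 0, 2]].

P = [[0, 2, -6], [-6, 0, 2]]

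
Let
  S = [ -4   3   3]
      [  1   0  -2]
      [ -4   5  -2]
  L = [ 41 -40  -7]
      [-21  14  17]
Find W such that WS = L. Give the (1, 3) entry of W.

-5

S is on the right of W, so right-multiply by S⁻¹: W = LS⁻¹.
det S = 5, so S⁻¹ = [[2, 21/5, -6/5], [2, 4, -1], [1, 8/5, -3/5]].
W = LS⁻¹ = [[41, -40, -7], [-21, 14, 17]] · [[2, 21/5, -6/5], [2, 4, -1], [1, 8/5, -3/5]] = [[-5, 1, -5], [3, -5, 1]].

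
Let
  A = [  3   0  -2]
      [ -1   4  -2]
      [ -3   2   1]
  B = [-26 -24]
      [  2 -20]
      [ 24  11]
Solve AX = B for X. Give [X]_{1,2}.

-6

A is on the left of X, so left-multiply by A⁻¹: X = A⁻¹B.
det A = 4, so A⁻¹ = [[2, -1, 2], [7/4, -3/4, 2], [5/2, -3/2, 3]].
X = A⁻¹B = [[2, -1, 2], [7/4, -3/4, 2], [5/2, -3/2, 3]] · [[-26, -24], [2, -20], [24, 11]] = [[-6, -6], [1, -5], [4, 3]].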